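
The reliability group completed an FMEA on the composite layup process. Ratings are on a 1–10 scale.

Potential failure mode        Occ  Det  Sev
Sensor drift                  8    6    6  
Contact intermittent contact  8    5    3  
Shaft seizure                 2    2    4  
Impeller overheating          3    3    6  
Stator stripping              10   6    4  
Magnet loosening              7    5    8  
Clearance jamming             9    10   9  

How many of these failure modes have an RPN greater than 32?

6

RPN = Severity × Occurrence × Detection:
  Sensor drift: 6 × 8 × 6 = 288
  Contact intermittent contact: 3 × 8 × 5 = 120
  Shaft seizure: 4 × 2 × 2 = 16
  Impeller overheating: 6 × 3 × 3 = 54
  Stator stripping: 4 × 10 × 6 = 240
  Magnet loosening: 8 × 7 × 5 = 280
  Clearance jamming: 9 × 9 × 10 = 810
Modes with RPN > 32: Sensor drift (288), Contact intermittent contact (120), Impeller overheating (54), Stator stripping (240), Magnet loosening (280), Clearance jamming (810) → 6.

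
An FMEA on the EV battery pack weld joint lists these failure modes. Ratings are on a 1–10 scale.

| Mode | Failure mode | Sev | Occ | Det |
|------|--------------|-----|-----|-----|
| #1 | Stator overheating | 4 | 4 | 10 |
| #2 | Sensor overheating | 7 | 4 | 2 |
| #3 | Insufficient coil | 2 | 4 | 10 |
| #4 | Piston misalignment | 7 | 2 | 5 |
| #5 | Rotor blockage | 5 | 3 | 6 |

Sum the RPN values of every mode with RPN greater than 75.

330

RPN = Severity × Occurrence × Detection:
  #1: 4 × 4 × 10 = 160
  #2: 7 × 4 × 2 = 56
  #3: 2 × 4 × 10 = 80
  #4: 7 × 2 × 5 = 70
  #5: 5 × 3 × 6 = 90
RPN > 75: #1 (160), #3 (80), #5 (90).
Sum: 160 + 80 + 90 = 330.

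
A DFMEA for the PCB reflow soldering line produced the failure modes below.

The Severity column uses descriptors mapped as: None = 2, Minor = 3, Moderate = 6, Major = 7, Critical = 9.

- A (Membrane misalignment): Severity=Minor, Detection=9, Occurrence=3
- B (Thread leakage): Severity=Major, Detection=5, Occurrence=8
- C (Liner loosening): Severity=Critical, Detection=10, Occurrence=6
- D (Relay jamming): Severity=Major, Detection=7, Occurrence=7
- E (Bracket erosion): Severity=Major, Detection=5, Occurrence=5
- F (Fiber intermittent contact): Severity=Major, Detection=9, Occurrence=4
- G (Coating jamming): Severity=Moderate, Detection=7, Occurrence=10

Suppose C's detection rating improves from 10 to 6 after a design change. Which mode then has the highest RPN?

RPN = Severity × Occurrence × Detection:
  A: 3 × 3 × 9 = 81
  B: 7 × 8 × 5 = 280
  C: 9 × 6 × 10 = 540
  D: 7 × 7 × 7 = 343
  E: 7 × 5 × 5 = 175
  F: 7 × 4 × 9 = 252
  G: 6 × 10 × 7 = 420
After action: C → 9 × 6 × 6 = 324.
Revised RPNs: G=420, D=343, C=324, B=280, F=252, E=175, A=81.
Highest is now G (420).

G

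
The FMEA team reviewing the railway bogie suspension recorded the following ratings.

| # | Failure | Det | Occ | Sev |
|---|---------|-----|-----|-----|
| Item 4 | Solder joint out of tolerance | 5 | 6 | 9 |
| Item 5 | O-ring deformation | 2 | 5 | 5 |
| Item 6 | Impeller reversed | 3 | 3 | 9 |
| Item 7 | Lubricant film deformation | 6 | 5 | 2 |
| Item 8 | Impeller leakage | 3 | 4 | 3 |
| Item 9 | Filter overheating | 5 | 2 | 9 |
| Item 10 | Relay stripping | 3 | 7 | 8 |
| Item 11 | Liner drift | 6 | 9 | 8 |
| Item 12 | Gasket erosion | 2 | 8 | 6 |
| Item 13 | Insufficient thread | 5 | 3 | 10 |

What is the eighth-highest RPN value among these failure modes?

RPN = Severity × Occurrence × Detection:
  Item 4: 9 × 6 × 5 = 270
  Item 5: 5 × 5 × 2 = 50
  Item 6: 9 × 3 × 3 = 81
  Item 7: 2 × 5 × 6 = 60
  Item 8: 3 × 4 × 3 = 36
  Item 9: 9 × 2 × 5 = 90
  Item 10: 8 × 7 × 3 = 168
  Item 11: 8 × 9 × 6 = 432
  Item 12: 6 × 8 × 2 = 96
  Item 13: 10 × 3 × 5 = 150
Sorted descending: 432, 270, 168, 150, 96, 90, 81, 60, 50, 36.
The eighth-highest RPN is 60 (Item 7).

60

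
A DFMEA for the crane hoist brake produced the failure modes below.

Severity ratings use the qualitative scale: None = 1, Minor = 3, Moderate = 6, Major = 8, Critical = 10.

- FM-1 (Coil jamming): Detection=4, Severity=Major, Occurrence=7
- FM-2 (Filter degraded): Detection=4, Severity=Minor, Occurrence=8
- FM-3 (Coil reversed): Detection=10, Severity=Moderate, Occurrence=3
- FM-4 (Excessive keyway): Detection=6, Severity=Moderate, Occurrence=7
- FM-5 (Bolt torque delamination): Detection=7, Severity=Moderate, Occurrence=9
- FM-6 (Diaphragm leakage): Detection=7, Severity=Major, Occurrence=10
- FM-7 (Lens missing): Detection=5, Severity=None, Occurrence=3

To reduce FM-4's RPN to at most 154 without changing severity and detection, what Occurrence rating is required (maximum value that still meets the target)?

4

FM-4: S=6, O=7, D=6 → current RPN = 252.
Fixed product = 36. Need 36 × O ≤ 154, so O ≤ 154/36 = 4.28.
Maximum integer Occurrence rating = 4 (gives RPN 144; O=5 would give 180 > 154).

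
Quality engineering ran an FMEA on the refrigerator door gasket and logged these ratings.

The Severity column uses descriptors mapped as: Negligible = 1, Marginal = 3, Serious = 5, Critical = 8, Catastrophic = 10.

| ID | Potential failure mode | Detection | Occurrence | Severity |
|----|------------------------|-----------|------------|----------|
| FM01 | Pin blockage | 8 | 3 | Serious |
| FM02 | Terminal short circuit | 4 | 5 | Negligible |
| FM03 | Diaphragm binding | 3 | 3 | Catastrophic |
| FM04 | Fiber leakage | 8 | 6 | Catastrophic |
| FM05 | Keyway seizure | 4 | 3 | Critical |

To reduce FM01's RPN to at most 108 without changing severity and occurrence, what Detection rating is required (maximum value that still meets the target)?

FM01: S=5, O=3, D=8 → current RPN = 120.
Fixed product = 15. Need 15 × D ≤ 108, so D ≤ 108/15 = 7.20.
Maximum integer Detection rating = 7 (gives RPN 105; D=8 would give 120 > 108).

7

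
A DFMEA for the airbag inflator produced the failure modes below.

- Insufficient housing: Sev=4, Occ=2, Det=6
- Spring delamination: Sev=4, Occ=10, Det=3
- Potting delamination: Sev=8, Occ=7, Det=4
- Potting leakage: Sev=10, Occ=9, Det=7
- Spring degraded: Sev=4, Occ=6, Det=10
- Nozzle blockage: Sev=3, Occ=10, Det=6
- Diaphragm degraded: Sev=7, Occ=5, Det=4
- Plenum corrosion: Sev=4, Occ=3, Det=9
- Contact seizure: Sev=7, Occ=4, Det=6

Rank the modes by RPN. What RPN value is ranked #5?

168

RPN = Severity × Occurrence × Detection:
  Insufficient housing: 4 × 2 × 6 = 48
  Spring delamination: 4 × 10 × 3 = 120
  Potting delamination: 8 × 7 × 4 = 224
  Potting leakage: 10 × 9 × 7 = 630
  Spring degraded: 4 × 6 × 10 = 240
  Nozzle blockage: 3 × 10 × 6 = 180
  Diaphragm degraded: 7 × 5 × 4 = 140
  Plenum corrosion: 4 × 3 × 9 = 108
  Contact seizure: 7 × 4 × 6 = 168
Sorted descending: 630, 240, 224, 180, 168, 140, 120, 108, 48.
The fifth-highest RPN is 168 (Contact seizure).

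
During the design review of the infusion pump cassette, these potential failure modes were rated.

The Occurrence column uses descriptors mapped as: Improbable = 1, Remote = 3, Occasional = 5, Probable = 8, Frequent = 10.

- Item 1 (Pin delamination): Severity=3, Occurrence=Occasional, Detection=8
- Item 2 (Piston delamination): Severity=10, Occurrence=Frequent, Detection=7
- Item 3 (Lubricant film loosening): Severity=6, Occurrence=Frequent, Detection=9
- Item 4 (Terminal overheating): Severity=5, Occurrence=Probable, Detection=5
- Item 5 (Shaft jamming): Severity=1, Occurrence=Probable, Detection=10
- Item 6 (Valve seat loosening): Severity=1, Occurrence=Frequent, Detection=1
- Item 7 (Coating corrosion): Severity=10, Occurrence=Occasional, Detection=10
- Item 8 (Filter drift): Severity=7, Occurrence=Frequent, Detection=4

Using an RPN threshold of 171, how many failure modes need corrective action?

5

RPN = Severity × Occurrence × Detection:
  Item 1: 3 × 5 × 8 = 120
  Item 2: 10 × 10 × 7 = 700
  Item 3: 6 × 10 × 9 = 540
  Item 4: 5 × 8 × 5 = 200
  Item 5: 1 × 8 × 10 = 80
  Item 6: 1 × 10 × 1 = 10
  Item 7: 10 × 5 × 10 = 500
  Item 8: 7 × 10 × 4 = 280
Modes with RPN ≥ 171: Item 2 (700), Item 3 (540), Item 4 (200), Item 7 (500), Item 8 (280) → 5.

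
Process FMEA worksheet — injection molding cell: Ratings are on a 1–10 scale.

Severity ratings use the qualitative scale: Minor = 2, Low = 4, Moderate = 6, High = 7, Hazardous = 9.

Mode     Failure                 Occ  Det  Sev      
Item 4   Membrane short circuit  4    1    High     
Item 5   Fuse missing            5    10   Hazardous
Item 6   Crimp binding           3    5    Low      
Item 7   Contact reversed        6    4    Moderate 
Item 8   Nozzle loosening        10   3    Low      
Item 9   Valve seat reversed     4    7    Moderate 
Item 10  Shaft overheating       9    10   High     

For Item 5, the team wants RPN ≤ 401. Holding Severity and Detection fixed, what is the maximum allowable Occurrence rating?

4

Item 5: S=9, O=5, D=10 → current RPN = 450.
Fixed product = 90. Need 90 × O ≤ 401, so O ≤ 401/90 = 4.46.
Maximum integer Occurrence rating = 4 (gives RPN 360; O=5 would give 450 > 401).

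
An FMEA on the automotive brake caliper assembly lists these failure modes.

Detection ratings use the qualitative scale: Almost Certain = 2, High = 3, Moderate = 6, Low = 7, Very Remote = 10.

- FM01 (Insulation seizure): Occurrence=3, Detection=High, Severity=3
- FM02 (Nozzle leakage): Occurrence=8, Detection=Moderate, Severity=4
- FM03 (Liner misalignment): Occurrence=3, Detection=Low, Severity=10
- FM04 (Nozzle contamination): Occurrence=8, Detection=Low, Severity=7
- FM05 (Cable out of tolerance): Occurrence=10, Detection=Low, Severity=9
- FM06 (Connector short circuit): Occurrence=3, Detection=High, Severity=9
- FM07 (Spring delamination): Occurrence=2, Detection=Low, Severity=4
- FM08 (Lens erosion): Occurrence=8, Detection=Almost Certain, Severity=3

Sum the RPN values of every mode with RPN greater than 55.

1561

RPN = Severity × Occurrence × Detection:
  FM01: 3 × 3 × 3 = 27
  FM02: 4 × 8 × 6 = 192
  FM03: 10 × 3 × 7 = 210
  FM04: 7 × 8 × 7 = 392
  FM05: 9 × 10 × 7 = 630
  FM06: 9 × 3 × 3 = 81
  FM07: 4 × 2 × 7 = 56
  FM08: 3 × 8 × 2 = 48
RPN > 55: FM02 (192), FM03 (210), FM04 (392), FM05 (630), FM06 (81), FM07 (56).
Sum: 192 + 210 + 392 + 630 + 81 + 56 = 1561.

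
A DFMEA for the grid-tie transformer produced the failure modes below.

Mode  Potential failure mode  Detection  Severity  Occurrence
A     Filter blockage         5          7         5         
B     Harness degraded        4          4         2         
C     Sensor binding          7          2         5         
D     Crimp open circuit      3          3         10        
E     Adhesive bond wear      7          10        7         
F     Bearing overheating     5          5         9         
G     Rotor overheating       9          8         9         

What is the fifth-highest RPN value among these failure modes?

90

RPN = Severity × Occurrence × Detection:
  A: 7 × 5 × 5 = 175
  B: 4 × 2 × 4 = 32
  C: 2 × 5 × 7 = 70
  D: 3 × 10 × 3 = 90
  E: 10 × 7 × 7 = 490
  F: 5 × 9 × 5 = 225
  G: 8 × 9 × 9 = 648
Sorted descending: 648, 490, 225, 175, 90, 70, 32.
The fifth-highest RPN is 90 (D).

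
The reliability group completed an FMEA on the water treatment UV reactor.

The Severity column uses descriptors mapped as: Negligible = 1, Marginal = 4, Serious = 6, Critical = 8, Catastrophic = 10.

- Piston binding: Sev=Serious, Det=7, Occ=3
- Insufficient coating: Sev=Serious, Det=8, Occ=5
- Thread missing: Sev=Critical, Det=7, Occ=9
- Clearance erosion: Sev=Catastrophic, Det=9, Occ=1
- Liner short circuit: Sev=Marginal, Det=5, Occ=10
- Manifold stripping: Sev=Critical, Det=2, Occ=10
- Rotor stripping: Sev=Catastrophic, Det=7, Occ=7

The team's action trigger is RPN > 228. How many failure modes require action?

3

RPN = Severity × Occurrence × Detection:
  Piston binding: 6 × 3 × 7 = 126
  Insufficient coating: 6 × 5 × 8 = 240
  Thread missing: 8 × 9 × 7 = 504
  Clearance erosion: 10 × 1 × 9 = 90
  Liner short circuit: 4 × 10 × 5 = 200
  Manifold stripping: 8 × 10 × 2 = 160
  Rotor stripping: 10 × 7 × 7 = 490
Modes with RPN > 228: Insufficient coating (240), Thread missing (504), Rotor stripping (490) → 3.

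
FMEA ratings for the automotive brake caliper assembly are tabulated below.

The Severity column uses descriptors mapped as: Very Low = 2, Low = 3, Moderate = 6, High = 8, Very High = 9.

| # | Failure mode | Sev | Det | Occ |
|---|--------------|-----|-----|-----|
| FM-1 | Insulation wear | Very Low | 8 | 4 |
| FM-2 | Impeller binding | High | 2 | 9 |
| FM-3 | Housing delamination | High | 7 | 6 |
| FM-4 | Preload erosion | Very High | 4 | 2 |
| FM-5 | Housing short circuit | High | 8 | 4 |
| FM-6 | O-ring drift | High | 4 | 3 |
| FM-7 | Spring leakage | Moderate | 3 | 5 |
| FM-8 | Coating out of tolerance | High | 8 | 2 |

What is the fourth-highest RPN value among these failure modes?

128

RPN = Severity × Occurrence × Detection:
  FM-1: 2 × 4 × 8 = 64
  FM-2: 8 × 9 × 2 = 144
  FM-3: 8 × 6 × 7 = 336
  FM-4: 9 × 2 × 4 = 72
  FM-5: 8 × 4 × 8 = 256
  FM-6: 8 × 3 × 4 = 96
  FM-7: 6 × 5 × 3 = 90
  FM-8: 8 × 2 × 8 = 128
Sorted descending: 336, 256, 144, 128, 96, 90, 72, 64.
The fourth-highest RPN is 128 (FM-8).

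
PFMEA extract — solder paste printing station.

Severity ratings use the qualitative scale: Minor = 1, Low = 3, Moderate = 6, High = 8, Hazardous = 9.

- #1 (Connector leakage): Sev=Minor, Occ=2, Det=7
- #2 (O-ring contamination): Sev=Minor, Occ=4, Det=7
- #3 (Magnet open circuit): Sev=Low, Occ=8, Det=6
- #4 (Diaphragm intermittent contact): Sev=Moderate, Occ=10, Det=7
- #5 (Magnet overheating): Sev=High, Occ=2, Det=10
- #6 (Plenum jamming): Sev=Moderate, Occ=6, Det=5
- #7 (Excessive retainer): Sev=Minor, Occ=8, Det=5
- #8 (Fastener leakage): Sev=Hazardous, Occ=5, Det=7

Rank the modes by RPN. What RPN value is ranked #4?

RPN = Severity × Occurrence × Detection:
  #1: 1 × 2 × 7 = 14
  #2: 1 × 4 × 7 = 28
  #3: 3 × 8 × 6 = 144
  #4: 6 × 10 × 7 = 420
  #5: 8 × 2 × 10 = 160
  #6: 6 × 6 × 5 = 180
  #7: 1 × 8 × 5 = 40
  #8: 9 × 5 × 7 = 315
Sorted descending: 420, 315, 180, 160, 144, 40, 28, 14.
The fourth-highest RPN is 160 (#5).

160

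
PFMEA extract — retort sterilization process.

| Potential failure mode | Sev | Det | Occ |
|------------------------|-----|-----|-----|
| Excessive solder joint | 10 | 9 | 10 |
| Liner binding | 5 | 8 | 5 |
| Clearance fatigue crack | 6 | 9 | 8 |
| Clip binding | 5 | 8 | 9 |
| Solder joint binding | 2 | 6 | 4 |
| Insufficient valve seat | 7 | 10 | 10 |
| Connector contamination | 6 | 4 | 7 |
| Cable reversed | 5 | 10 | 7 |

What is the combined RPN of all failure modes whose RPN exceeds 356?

RPN = Severity × Occurrence × Detection:
  Excessive solder joint: 10 × 10 × 9 = 900
  Liner binding: 5 × 5 × 8 = 200
  Clearance fatigue crack: 6 × 8 × 9 = 432
  Clip binding: 5 × 9 × 8 = 360
  Solder joint binding: 2 × 4 × 6 = 48
  Insufficient valve seat: 7 × 10 × 10 = 700
  Connector contamination: 6 × 7 × 4 = 168
  Cable reversed: 5 × 7 × 10 = 350
RPN > 356: Excessive solder joint (900), Clearance fatigue crack (432), Clip binding (360), Insufficient valve seat (700).
Sum: 900 + 432 + 360 + 700 = 2392.

2392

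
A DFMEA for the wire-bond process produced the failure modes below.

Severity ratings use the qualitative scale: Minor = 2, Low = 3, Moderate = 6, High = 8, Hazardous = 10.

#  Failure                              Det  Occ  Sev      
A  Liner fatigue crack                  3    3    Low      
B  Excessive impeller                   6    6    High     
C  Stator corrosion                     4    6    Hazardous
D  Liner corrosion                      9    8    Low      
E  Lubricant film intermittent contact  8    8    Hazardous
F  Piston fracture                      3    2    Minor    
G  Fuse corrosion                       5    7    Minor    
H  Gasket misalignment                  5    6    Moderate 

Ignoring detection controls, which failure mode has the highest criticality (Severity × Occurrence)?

E

Criticality = Severity × Occurrence:
  A: 3 × 3 = 9
  B: 8 × 6 = 48
  C: 10 × 6 = 60
  D: 3 × 8 = 24
  E: 10 × 8 = 80
  F: 2 × 2 = 4
  G: 2 × 7 = 14
  H: 6 × 6 = 36
Highest criticality is 80 → E.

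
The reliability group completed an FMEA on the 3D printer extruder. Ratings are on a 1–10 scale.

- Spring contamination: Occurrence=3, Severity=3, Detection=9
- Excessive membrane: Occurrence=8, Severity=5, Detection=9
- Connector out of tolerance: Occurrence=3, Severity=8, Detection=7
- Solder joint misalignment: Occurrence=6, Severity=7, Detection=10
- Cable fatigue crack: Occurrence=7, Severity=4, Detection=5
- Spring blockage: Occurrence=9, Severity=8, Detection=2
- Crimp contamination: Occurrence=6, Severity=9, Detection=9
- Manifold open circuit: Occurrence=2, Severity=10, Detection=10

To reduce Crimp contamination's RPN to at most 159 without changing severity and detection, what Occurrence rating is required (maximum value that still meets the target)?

1

Crimp contamination: S=9, O=6, D=9 → current RPN = 486.
Fixed product = 81. Need 81 × O ≤ 159, so O ≤ 159/81 = 1.96.
Maximum integer Occurrence rating = 1 (gives RPN 81; O=2 would give 162 > 159).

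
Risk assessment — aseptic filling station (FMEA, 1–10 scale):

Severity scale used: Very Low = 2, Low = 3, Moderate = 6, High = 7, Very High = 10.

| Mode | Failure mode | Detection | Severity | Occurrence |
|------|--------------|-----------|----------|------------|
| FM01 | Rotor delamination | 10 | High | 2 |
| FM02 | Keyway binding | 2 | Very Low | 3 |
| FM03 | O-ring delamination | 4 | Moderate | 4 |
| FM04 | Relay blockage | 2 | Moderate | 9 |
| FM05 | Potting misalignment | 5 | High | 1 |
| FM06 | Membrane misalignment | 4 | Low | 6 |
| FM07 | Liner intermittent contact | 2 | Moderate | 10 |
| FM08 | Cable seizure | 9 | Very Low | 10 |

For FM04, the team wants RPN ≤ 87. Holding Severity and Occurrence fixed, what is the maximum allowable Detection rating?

FM04: S=6, O=9, D=2 → current RPN = 108.
Fixed product = 54. Need 54 × D ≤ 87, so D ≤ 87/54 = 1.61.
Maximum integer Detection rating = 1 (gives RPN 54; D=2 would give 108 > 87).

1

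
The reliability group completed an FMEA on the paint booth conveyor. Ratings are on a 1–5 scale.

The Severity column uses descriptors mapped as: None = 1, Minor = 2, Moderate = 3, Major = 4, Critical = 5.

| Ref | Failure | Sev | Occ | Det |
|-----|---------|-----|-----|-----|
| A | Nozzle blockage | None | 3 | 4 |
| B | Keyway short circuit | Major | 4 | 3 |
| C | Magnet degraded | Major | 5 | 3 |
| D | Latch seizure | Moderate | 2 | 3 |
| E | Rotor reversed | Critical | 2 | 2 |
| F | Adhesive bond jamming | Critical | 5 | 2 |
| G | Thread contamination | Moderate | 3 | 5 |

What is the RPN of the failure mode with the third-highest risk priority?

48

RPN = Severity × Occurrence × Detection:
  A: 1 × 3 × 4 = 12
  B: 4 × 4 × 3 = 48
  C: 4 × 5 × 3 = 60
  D: 3 × 2 × 3 = 18
  E: 5 × 2 × 2 = 20
  F: 5 × 5 × 2 = 50
  G: 3 × 3 × 5 = 45
Sorted descending: 60, 50, 48, 45, 20, 18, 12.
The third-highest RPN is 48 (B).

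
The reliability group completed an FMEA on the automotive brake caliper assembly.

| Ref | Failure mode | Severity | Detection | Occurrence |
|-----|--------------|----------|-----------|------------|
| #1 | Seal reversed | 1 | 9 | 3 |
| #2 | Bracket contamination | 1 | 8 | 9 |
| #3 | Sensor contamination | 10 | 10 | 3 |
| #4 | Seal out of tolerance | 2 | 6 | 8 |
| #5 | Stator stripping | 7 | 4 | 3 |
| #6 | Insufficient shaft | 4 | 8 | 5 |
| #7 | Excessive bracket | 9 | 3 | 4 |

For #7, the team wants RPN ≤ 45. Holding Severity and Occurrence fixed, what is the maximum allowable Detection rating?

#7: S=9, O=4, D=3 → current RPN = 108.
Fixed product = 36. Need 36 × D ≤ 45, so D ≤ 45/36 = 1.25.
Maximum integer Detection rating = 1 (gives RPN 36; D=2 would give 72 > 45).

1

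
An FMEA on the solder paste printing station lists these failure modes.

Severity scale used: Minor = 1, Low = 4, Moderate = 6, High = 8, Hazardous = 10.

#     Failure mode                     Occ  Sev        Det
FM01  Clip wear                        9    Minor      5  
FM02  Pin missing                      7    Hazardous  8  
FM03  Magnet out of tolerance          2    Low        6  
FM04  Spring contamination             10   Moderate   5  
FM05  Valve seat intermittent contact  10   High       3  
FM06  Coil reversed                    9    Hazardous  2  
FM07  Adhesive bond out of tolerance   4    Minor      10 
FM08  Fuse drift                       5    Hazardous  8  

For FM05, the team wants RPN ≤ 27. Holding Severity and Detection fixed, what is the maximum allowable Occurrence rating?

1

FM05: S=8, O=10, D=3 → current RPN = 240.
Fixed product = 24. Need 24 × O ≤ 27, so O ≤ 27/24 = 1.12.
Maximum integer Occurrence rating = 1 (gives RPN 24; O=2 would give 48 > 27).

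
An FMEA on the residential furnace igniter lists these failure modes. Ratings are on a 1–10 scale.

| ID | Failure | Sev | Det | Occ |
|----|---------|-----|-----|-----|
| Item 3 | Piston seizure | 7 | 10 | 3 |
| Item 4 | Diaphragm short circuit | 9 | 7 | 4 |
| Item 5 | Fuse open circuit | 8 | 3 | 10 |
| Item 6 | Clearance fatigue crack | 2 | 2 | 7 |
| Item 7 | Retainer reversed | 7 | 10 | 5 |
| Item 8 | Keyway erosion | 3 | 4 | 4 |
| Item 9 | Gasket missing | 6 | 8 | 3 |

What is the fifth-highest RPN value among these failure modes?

144

RPN = Severity × Occurrence × Detection:
  Item 3: 7 × 3 × 10 = 210
  Item 4: 9 × 4 × 7 = 252
  Item 5: 8 × 10 × 3 = 240
  Item 6: 2 × 7 × 2 = 28
  Item 7: 7 × 5 × 10 = 350
  Item 8: 3 × 4 × 4 = 48
  Item 9: 6 × 3 × 8 = 144
Sorted descending: 350, 252, 240, 210, 144, 48, 28.
The fifth-highest RPN is 144 (Item 9).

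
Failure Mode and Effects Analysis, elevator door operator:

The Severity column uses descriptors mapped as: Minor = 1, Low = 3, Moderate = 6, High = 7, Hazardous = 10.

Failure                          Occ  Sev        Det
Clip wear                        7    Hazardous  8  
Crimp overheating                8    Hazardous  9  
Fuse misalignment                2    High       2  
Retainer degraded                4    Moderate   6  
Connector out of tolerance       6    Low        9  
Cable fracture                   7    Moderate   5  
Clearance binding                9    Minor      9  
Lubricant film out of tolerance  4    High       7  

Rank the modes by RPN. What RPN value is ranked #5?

RPN = Severity × Occurrence × Detection:
  Clip wear: 10 × 7 × 8 = 560
  Crimp overheating: 10 × 8 × 9 = 720
  Fuse misalignment: 7 × 2 × 2 = 28
  Retainer degraded: 6 × 4 × 6 = 144
  Connector out of tolerance: 3 × 6 × 9 = 162
  Cable fracture: 6 × 7 × 5 = 210
  Clearance binding: 1 × 9 × 9 = 81
  Lubricant film out of tolerance: 7 × 4 × 7 = 196
Sorted descending: 720, 560, 210, 196, 162, 144, 81, 28.
The fifth-highest RPN is 162 (Connector out of tolerance).

162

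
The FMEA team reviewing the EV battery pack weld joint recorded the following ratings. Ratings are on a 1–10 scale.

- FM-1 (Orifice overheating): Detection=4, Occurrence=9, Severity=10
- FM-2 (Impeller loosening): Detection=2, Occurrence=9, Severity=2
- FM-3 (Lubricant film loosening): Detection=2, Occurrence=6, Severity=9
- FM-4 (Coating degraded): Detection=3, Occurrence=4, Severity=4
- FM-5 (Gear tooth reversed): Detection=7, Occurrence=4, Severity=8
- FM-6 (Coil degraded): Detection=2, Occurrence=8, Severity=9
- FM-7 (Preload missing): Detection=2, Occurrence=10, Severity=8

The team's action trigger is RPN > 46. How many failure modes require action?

6

RPN = Severity × Occurrence × Detection:
  FM-1: 10 × 9 × 4 = 360
  FM-2: 2 × 9 × 2 = 36
  FM-3: 9 × 6 × 2 = 108
  FM-4: 4 × 4 × 3 = 48
  FM-5: 8 × 4 × 7 = 224
  FM-6: 9 × 8 × 2 = 144
  FM-7: 8 × 10 × 2 = 160
Modes with RPN > 46: FM-1 (360), FM-3 (108), FM-4 (48), FM-5 (224), FM-6 (144), FM-7 (160) → 6.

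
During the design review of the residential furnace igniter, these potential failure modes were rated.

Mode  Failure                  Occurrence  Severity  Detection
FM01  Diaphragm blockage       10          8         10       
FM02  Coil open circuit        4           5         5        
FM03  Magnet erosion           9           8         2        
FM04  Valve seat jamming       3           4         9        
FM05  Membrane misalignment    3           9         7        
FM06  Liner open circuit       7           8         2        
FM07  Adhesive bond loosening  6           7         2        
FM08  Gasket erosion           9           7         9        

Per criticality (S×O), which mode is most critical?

FM01

Criticality = Severity × Occurrence:
  FM01: 8 × 10 = 80
  FM02: 5 × 4 = 20
  FM03: 8 × 9 = 72
  FM04: 4 × 3 = 12
  FM05: 9 × 3 = 27
  FM06: 8 × 7 = 56
  FM07: 7 × 6 = 42
  FM08: 7 × 9 = 63
Highest criticality is 80 → FM01.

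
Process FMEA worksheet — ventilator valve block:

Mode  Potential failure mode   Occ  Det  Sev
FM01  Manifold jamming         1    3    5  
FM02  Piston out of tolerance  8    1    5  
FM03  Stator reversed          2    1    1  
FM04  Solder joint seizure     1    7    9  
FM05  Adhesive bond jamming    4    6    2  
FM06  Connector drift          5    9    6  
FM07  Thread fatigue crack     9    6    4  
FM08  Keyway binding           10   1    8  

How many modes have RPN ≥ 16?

6

RPN = Severity × Occurrence × Detection:
  FM01: 5 × 1 × 3 = 15
  FM02: 5 × 8 × 1 = 40
  FM03: 1 × 2 × 1 = 2
  FM04: 9 × 1 × 7 = 63
  FM05: 2 × 4 × 6 = 48
  FM06: 6 × 5 × 9 = 270
  FM07: 4 × 9 × 6 = 216
  FM08: 8 × 10 × 1 = 80
Modes with RPN ≥ 16: FM02 (40), FM04 (63), FM05 (48), FM06 (270), FM07 (216), FM08 (80) → 6.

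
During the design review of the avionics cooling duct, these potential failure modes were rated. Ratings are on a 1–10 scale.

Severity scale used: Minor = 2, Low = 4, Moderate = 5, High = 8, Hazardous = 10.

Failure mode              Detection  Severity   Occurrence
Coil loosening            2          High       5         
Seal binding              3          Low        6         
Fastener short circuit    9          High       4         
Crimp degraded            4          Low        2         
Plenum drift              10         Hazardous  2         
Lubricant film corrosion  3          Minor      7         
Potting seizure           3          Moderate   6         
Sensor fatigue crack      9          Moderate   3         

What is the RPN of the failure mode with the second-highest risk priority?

200

RPN = Severity × Occurrence × Detection:
  Coil loosening: 8 × 5 × 2 = 80
  Seal binding: 4 × 6 × 3 = 72
  Fastener short circuit: 8 × 4 × 9 = 288
  Crimp degraded: 4 × 2 × 4 = 32
  Plenum drift: 10 × 2 × 10 = 200
  Lubricant film corrosion: 2 × 7 × 3 = 42
  Potting seizure: 5 × 6 × 3 = 90
  Sensor fatigue crack: 5 × 3 × 9 = 135
Sorted descending: 288, 200, 135, 90, 80, 72, 42, 32.
The second-highest RPN is 200 (Plenum drift).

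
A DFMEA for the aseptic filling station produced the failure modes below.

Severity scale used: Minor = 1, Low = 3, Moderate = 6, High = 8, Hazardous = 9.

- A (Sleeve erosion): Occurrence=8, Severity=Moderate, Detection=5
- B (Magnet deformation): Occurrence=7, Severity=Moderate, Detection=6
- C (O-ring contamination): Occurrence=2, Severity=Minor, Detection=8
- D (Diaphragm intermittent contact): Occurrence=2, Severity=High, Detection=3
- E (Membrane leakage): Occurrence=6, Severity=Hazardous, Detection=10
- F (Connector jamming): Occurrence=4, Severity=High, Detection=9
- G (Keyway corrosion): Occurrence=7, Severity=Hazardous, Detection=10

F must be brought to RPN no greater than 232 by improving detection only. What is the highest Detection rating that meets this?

7

F: S=8, O=4, D=9 → current RPN = 288.
Fixed product = 32. Need 32 × D ≤ 232, so D ≤ 232/32 = 7.25.
Maximum integer Detection rating = 7 (gives RPN 224; D=8 would give 256 > 232).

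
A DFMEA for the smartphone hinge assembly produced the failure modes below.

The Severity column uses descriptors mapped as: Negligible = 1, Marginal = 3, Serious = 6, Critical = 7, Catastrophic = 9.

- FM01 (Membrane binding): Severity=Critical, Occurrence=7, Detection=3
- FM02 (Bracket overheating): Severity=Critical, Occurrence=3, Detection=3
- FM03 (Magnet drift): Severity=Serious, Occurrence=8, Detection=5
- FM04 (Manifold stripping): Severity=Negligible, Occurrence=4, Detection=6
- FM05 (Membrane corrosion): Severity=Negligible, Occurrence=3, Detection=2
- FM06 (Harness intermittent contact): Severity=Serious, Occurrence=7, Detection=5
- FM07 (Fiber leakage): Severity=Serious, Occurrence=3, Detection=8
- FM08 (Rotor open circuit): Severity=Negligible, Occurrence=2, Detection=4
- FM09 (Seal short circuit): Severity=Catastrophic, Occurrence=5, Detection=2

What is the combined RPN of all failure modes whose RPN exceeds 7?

926

RPN = Severity × Occurrence × Detection:
  FM01: 7 × 7 × 3 = 147
  FM02: 7 × 3 × 3 = 63
  FM03: 6 × 8 × 5 = 240
  FM04: 1 × 4 × 6 = 24
  FM05: 1 × 3 × 2 = 6
  FM06: 6 × 7 × 5 = 210
  FM07: 6 × 3 × 8 = 144
  FM08: 1 × 2 × 4 = 8
  FM09: 9 × 5 × 2 = 90
RPN > 7: FM01 (147), FM02 (63), FM03 (240), FM04 (24), FM06 (210), FM07 (144), FM08 (8), FM09 (90).
Sum: 147 + 63 + 240 + 24 + 210 + 144 + 8 + 90 = 926.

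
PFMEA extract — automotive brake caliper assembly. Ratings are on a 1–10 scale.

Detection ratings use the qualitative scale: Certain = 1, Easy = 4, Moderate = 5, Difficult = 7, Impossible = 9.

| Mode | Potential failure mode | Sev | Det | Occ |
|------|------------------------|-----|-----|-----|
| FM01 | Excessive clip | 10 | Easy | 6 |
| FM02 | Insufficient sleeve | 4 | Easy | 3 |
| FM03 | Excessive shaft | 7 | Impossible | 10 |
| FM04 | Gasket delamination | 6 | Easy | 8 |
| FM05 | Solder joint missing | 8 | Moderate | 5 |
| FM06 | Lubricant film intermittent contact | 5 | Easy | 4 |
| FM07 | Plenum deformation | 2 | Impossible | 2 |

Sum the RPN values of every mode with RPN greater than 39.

1390

RPN = Severity × Occurrence × Detection:
  FM01: 10 × 6 × 4 = 240
  FM02: 4 × 3 × 4 = 48
  FM03: 7 × 10 × 9 = 630
  FM04: 6 × 8 × 4 = 192
  FM05: 8 × 5 × 5 = 200
  FM06: 5 × 4 × 4 = 80
  FM07: 2 × 2 × 9 = 36
RPN > 39: FM01 (240), FM02 (48), FM03 (630), FM04 (192), FM05 (200), FM06 (80).
Sum: 240 + 48 + 630 + 192 + 200 + 80 = 1390.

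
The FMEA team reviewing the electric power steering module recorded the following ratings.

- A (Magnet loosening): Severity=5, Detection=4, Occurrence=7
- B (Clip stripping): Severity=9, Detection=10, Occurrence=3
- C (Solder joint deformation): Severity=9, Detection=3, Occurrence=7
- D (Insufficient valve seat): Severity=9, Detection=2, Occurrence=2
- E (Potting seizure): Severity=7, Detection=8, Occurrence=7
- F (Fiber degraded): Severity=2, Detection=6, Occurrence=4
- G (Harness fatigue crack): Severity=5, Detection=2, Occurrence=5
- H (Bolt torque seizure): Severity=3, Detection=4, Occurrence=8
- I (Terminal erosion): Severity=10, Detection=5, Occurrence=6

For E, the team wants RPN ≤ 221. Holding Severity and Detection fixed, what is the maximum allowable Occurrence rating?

3

E: S=7, O=7, D=8 → current RPN = 392.
Fixed product = 56. Need 56 × O ≤ 221, so O ≤ 221/56 = 3.95.
Maximum integer Occurrence rating = 3 (gives RPN 168; O=4 would give 224 > 221).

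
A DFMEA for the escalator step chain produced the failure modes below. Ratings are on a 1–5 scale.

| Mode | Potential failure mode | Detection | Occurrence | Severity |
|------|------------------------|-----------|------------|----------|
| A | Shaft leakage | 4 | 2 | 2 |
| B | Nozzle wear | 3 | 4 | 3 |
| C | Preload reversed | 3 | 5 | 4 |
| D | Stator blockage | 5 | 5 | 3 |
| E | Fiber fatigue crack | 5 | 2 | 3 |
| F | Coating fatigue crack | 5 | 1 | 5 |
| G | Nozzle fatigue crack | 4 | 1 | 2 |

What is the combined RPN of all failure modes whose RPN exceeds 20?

226

RPN = Severity × Occurrence × Detection:
  A: 2 × 2 × 4 = 16
  B: 3 × 4 × 3 = 36
  C: 4 × 5 × 3 = 60
  D: 3 × 5 × 5 = 75
  E: 3 × 2 × 5 = 30
  F: 5 × 1 × 5 = 25
  G: 2 × 1 × 4 = 8
RPN > 20: B (36), C (60), D (75), E (30), F (25).
Sum: 36 + 60 + 75 + 30 + 25 = 226.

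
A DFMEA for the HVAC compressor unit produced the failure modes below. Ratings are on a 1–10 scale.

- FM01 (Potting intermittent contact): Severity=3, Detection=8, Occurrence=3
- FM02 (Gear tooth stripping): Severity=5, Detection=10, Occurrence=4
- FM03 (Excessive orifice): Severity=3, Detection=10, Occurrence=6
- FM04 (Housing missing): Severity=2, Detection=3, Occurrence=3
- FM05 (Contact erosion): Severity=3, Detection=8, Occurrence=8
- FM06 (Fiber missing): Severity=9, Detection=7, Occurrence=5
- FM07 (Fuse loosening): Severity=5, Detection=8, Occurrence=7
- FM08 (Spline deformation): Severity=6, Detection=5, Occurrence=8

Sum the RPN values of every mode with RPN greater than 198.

1035

RPN = Severity × Occurrence × Detection:
  FM01: 3 × 3 × 8 = 72
  FM02: 5 × 4 × 10 = 200
  FM03: 3 × 6 × 10 = 180
  FM04: 2 × 3 × 3 = 18
  FM05: 3 × 8 × 8 = 192
  FM06: 9 × 5 × 7 = 315
  FM07: 5 × 7 × 8 = 280
  FM08: 6 × 8 × 5 = 240
RPN > 198: FM02 (200), FM06 (315), FM07 (280), FM08 (240).
Sum: 200 + 315 + 280 + 240 = 1035.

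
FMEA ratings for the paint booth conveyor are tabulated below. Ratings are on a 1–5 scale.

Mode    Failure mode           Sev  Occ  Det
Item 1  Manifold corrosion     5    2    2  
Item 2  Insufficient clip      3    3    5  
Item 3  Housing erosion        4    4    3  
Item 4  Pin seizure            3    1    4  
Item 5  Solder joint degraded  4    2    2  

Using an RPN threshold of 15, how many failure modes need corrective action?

4

RPN = Severity × Occurrence × Detection:
  Item 1: 5 × 2 × 2 = 20
  Item 2: 3 × 3 × 5 = 45
  Item 3: 4 × 4 × 3 = 48
  Item 4: 3 × 1 × 4 = 12
  Item 5: 4 × 2 × 2 = 16
Modes with RPN ≥ 15: Item 1 (20), Item 2 (45), Item 3 (48), Item 5 (16) → 4.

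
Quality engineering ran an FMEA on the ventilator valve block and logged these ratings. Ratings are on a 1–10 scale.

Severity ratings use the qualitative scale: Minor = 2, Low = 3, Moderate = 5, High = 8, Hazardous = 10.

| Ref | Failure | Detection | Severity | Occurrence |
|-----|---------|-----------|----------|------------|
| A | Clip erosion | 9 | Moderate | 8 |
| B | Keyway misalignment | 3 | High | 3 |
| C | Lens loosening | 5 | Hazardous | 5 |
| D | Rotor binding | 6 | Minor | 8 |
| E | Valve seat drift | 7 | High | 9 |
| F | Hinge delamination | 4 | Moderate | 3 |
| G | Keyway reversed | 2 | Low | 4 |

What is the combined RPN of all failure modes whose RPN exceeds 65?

1282

RPN = Severity × Occurrence × Detection:
  A: 5 × 8 × 9 = 360
  B: 8 × 3 × 3 = 72
  C: 10 × 5 × 5 = 250
  D: 2 × 8 × 6 = 96
  E: 8 × 9 × 7 = 504
  F: 5 × 3 × 4 = 60
  G: 3 × 4 × 2 = 24
RPN > 65: A (360), B (72), C (250), D (96), E (504).
Sum: 360 + 72 + 250 + 96 + 504 = 1282.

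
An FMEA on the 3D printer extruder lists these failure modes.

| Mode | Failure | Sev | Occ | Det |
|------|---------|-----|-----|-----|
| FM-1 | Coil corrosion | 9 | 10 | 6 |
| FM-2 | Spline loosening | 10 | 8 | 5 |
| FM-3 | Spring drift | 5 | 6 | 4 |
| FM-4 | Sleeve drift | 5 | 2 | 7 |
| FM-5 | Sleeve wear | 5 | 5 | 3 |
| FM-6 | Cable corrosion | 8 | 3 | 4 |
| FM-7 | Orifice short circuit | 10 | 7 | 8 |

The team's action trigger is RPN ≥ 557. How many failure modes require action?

RPN = Severity × Occurrence × Detection:
  FM-1: 9 × 10 × 6 = 540
  FM-2: 10 × 8 × 5 = 400
  FM-3: 5 × 6 × 4 = 120
  FM-4: 5 × 2 × 7 = 70
  FM-5: 5 × 5 × 3 = 75
  FM-6: 8 × 3 × 4 = 96
  FM-7: 10 × 7 × 8 = 560
Modes with RPN ≥ 557: FM-7 (560) → 1.

1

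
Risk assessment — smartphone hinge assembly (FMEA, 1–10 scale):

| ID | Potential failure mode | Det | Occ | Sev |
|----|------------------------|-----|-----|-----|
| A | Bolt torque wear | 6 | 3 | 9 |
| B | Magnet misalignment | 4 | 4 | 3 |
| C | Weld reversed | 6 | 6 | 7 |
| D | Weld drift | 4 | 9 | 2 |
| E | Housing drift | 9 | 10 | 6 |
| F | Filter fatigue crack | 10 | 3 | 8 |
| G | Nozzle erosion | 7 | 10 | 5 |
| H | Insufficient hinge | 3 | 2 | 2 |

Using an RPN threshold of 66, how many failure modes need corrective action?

RPN = Severity × Occurrence × Detection:
  A: 9 × 3 × 6 = 162
  B: 3 × 4 × 4 = 48
  C: 7 × 6 × 6 = 252
  D: 2 × 9 × 4 = 72
  E: 6 × 10 × 9 = 540
  F: 8 × 3 × 10 = 240
  G: 5 × 10 × 7 = 350
  H: 2 × 2 × 3 = 12
Modes with RPN ≥ 66: A (162), C (252), D (72), E (540), F (240), G (350) → 6.

6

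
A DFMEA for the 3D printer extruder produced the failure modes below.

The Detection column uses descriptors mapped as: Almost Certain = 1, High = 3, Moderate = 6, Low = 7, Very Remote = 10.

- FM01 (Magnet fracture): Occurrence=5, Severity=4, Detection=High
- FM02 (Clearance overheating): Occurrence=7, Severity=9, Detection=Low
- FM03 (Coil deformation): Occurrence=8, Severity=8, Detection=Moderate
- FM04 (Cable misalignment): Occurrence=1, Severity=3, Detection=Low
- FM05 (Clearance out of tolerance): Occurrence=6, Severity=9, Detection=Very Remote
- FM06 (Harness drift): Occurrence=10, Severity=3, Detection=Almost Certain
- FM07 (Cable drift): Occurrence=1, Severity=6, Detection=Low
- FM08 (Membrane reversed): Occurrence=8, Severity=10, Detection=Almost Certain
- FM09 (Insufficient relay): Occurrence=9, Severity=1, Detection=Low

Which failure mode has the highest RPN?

FM05

RPN = Severity × Occurrence × Detection:
  FM01: 4 × 5 × 3 = 60
  FM02: 9 × 7 × 7 = 441
  FM03: 8 × 8 × 6 = 384
  FM04: 3 × 1 × 7 = 21
  FM05: 9 × 6 × 10 = 540
  FM06: 3 × 10 × 1 = 30
  FM07: 6 × 1 × 7 = 42
  FM08: 10 × 8 × 1 = 80
  FM09: 1 × 9 × 7 = 63
Highest RPN is 540 → FM05.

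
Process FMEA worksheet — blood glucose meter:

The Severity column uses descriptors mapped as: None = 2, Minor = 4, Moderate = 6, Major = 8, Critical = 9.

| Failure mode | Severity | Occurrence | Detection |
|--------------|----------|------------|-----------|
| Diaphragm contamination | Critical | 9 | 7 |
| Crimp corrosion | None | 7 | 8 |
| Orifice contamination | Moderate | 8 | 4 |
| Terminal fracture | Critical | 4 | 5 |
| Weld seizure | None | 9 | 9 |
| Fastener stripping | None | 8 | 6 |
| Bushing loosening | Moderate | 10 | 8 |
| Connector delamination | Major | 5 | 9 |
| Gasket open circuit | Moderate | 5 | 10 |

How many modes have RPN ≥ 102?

RPN = Severity × Occurrence × Detection:
  Diaphragm contamination: 9 × 9 × 7 = 567
  Crimp corrosion: 2 × 7 × 8 = 112
  Orifice contamination: 6 × 8 × 4 = 192
  Terminal fracture: 9 × 4 × 5 = 180
  Weld seizure: 2 × 9 × 9 = 162
  Fastener stripping: 2 × 8 × 6 = 96
  Bushing loosening: 6 × 10 × 8 = 480
  Connector delamination: 8 × 5 × 9 = 360
  Gasket open circuit: 6 × 5 × 10 = 300
Modes with RPN ≥ 102: Diaphragm contamination (567), Crimp corrosion (112), Orifice contamination (192), Terminal fracture (180), Weld seizure (162), Bushing loosening (480), Connector delamination (360), Gasket open circuit (300) → 8.

8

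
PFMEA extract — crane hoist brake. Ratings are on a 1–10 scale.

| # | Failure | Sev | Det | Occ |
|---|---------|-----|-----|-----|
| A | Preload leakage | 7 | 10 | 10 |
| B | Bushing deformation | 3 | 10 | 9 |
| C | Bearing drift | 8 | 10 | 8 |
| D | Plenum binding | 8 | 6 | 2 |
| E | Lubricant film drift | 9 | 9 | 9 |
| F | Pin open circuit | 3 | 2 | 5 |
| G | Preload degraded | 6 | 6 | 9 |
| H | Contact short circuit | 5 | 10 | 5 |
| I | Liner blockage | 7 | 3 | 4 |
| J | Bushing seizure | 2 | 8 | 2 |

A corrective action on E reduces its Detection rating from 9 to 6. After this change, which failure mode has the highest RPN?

RPN = Severity × Occurrence × Detection:
  A: 7 × 10 × 10 = 700
  B: 3 × 9 × 10 = 270
  C: 8 × 8 × 10 = 640
  D: 8 × 2 × 6 = 96
  E: 9 × 9 × 9 = 729
  F: 3 × 5 × 2 = 30
  G: 6 × 9 × 6 = 324
  H: 5 × 5 × 10 = 250
  I: 7 × 4 × 3 = 84
  J: 2 × 2 × 8 = 32
After action: E → 9 × 9 × 6 = 486.
Revised RPNs: A=700, C=640, E=486, G=324, B=270, H=250, D=96, I=84, J=32, F=30.
Highest is now A (700).

A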